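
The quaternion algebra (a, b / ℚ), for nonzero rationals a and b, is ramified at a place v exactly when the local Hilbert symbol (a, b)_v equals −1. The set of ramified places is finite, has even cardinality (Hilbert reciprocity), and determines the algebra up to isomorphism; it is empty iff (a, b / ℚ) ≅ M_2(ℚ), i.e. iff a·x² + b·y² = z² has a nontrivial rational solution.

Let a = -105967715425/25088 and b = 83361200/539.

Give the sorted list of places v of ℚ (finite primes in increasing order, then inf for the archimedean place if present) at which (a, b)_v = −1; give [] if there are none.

[11, 13]

(a, b) ≡ (-4584866, 2292433) mod (ℚ^×)²; places V = {2, 5, 7, 11, 13, 17, 23, 41, 43, ∞}.
(a,b)_11: α=1, u≡8; β=-1, v≡2 (mod 11); (8|11)=-1, (2|11)=-1; sign (−1)^1·-1^-1·-1^1 = -1.
(a,b)_17: α=1, u≡11; β=1, v≡10 (mod 17); (11|17)=-1, (10|17)=-1; sign (−1)^0·-1^1·-1^1 = +1.
(a,b)_41: α=1, u≡12; β=1, v≡29 (mod 41); (12|41)=-1, (29|41)=-1; sign (−1)^0·-1^1·-1^1 = +1.
(a,b)_7: α=-2, u≡2; β=-2, v≡5 (mod 7); (2|7)=+1, (5|7)=-1; sign (−1)^0·+1^-2·-1^-2 = +1.
(a,b)_∞: sgn(-4584866)=−, sgn(2292433)=+, so +1.
(a,b)_2: α=-9, β=4; u≡7, v≡1 (mod 8); ε(u)ε(v)=1·0, αω(v)=-9·0, βω(u)=4·0; sum ≡ 0  ⇒  +1.
(a,b)_13: α=1, u≡6; β=1, v≡12 (mod 13); (6|13)=-1, (12|13)=+1; sign (−1)^0·-1^1·+1^1 = -1.
(a,b)_5: α=2, u≡1; β=2, v≡2 (mod 5); (1|5)=+1, (2|5)=-1; sign (−1)^0·+1^2·-1^2 = +1.
(a,b)_43: α=2, u≡41; β=0, v≡16 (mod 43); (41|43)=+1, (16|43)=+1; sign (−1)^0·+1^0·+1^2 = +1.
(a,b)_23: α=1, u≡11; β=1, v≡6 (mod 23); (11|23)=-1, (6|23)=+1; sign (−1)^1·-1^1·+1^1 = +1.
Ram(-4584866, 2292433) = {11, 13}; no ℚ_11-point on the conic.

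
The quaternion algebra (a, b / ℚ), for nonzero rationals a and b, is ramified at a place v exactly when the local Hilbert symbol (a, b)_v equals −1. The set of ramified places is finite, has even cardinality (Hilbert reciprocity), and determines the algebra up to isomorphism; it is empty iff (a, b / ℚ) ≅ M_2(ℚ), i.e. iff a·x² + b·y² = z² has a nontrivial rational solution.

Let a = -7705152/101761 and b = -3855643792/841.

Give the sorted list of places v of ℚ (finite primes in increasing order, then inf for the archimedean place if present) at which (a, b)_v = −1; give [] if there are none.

Mod squares: a ≡ -273, b ≡ -17017. Check v ∈ {∞, 2, 3, 7, 11, 13, 17, 29}.
v=29: a=29^-2·(≡18), b=29^-2·(≡23) mod 29; (18|29)=-1, (23|29)=+1; (−1)^{-2·-2·14}·(-1)^-2·(+1)^-2 = +1.
v=2: v_2(a)=6, v_2(b)=4; units ≡ 7, 7 (mod 8); ε·ε+αω+βω = 1·1+6·0+4·0 ≡ 1  ⇒  (a,b)_2 = -1.
v=3: a=3^3·(≡2), b=3^0·(≡2) mod 3; (2|3)=-1, (2|3)=-1; (−1)^{3·0·1}·(-1)^0·(-1)^3 = -1.
v=17: a=17^0·(≡4), b=17^3·(≡9) mod 17; (4|17)=+1, (9|17)=+1; (−1)^{0·3·8}·(+1)^3·(+1)^0 = +1.
v=11: a=11^-2·(≡8), b=11^1·(≡5) mod 11; (8|11)=-1, (5|11)=+1; (−1)^{-2·1·5}·(-1)^1·(+1)^-2 = -1.
v=∞: -273 < 0 and -17017 < 0  ⇒  (a,b)_∞ = -1.
v=13: a=13^1·(≡7), b=13^1·(≡1) mod 13; (7|13)=-1, (1|13)=+1; (−1)^{1·1·6}·(-1)^1·(+1)^1 = -1.
v=7: a=7^3·(≡3), b=7^3·(≡6) mod 7; (3|7)=-1, (6|7)=-1; (−1)^{3·3·3}·(-1)^3·(-1)^3 = -1.
Ram(-273, -17017) = {2, 3, 7, 11, 13, ∞}; no ℚ_2-point on the conic.

[2, 3, 7, 11, 13, inf]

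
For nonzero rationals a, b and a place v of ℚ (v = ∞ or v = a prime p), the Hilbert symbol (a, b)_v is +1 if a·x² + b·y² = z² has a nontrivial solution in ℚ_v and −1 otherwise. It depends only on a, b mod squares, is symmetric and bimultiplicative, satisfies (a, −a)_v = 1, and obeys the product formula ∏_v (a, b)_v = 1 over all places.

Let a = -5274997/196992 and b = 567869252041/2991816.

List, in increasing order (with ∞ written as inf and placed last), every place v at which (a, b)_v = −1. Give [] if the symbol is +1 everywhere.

Mod squares: a ≡ -494, b ≡ 114. Check v ∈ {∞, 2, 3, 7, 13, 19}.
v=13: a=13^3·(≡10), b=13^6·(≡10) mod 13; (10|13)=+1, (10|13)=+1; (−1)^{3·6·6}·(+1)^6·(+1)^3 = +1.
v=∞: -494 < 0 and 114 > 0  ⇒  (a,b)_∞ = +1.
v=2: v_2(a)=-7, v_2(b)=-3; units ≡ 1, 1 (mod 8); ε·ε+αω+βω = 0·0+-7·0+-3·0 ≡ 0  ⇒  (a,b)_2 = +1.
v=3: a=3^-4·(≡1), b=3^-9·(≡2) mod 3; (1|3)=+1, (2|3)=-1; (−1)^{-4·-9·1}·(+1)^-9·(-1)^-4 = +1.
v=7: a=7^4·(≡3), b=7^6·(≡4) mod 7; (3|7)=-1, (4|7)=+1; (−1)^{4·6·3}·(-1)^6·(+1)^4 = +1.
v=19: a=19^-1·(≡14), b=19^-1·(≡1) mod 19; (14|19)=-1, (1|19)=+1; (−1)^{-1·-1·9}·(-1)^-1·(+1)^-1 = +1.
Ram(a, b) = ∅: the form -494·x² + 114·y² − z² is isotropic over every ℚ_v, so by Hasse–Minkowski it is isotropic over ℚ.

[]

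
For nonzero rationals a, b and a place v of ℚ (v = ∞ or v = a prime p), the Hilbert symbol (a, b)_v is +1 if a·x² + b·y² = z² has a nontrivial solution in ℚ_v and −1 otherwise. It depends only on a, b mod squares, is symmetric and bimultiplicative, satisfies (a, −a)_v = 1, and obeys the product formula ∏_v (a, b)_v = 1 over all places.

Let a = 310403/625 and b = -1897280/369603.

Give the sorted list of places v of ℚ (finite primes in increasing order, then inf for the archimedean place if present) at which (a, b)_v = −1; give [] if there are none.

(a, b) ≡ (323, -15) mod (ℚ^×)²; places V = {2, 3, 5, 7, 11, 13, 17, 19, 31, ∞}.
(a,b)_3: α=0, u≡2; β=-7, v≡1 (mod 3); (2|3)=-1, (1|3)=+1; sign (−1)^0·-1^-7·+1^0 = -1.
(a,b)_19: α=1, u≡11; β=0, v≡4 (mod 19); (11|19)=+1, (4|19)=+1; sign (−1)^0·+1^0·+1^1 = +1.
(a,b)_17: α=1, u≡4; β=0, v≡15 (mod 17); (4|17)=+1, (15|17)=+1; sign (−1)^0·+1^0·+1^1 = +1.
(a,b)_2: α=0, β=6; u≡3, v≡1 (mod 8); ε(u)ε(v)=1·0, αω(v)=0·0, βω(u)=6·1; sum ≡ 0  ⇒  +1.
(a,b)_31: α=2, u≡15; β=0, v≡8 (mod 31); (15|31)=-1, (8|31)=+1; sign (−1)^0·-1^0·+1^2 = +1.
(a,b)_5: α=-4, u≡3; β=1, v≡3 (mod 5); (3|5)=-1, (3|5)=-1; sign (−1)^0·-1^1·-1^-4 = -1.
(a,b)_11: α=0, u≡3; β=2, v≡2 (mod 11); (3|11)=+1, (2|11)=-1; sign (−1)^0·+1^2·-1^0 = +1.
(a,b)_13: α=0, u≡2; β=-2, v≡6 (mod 13); (2|13)=-1, (6|13)=-1; sign (−1)^0·-1^-2·-1^0 = +1.
(a,b)_∞: sgn(323)=+, sgn(-15)=−, so +1.
(a,b)_7: α=0, u≡1; β=2, v≡6 (mod 7); (1|7)=+1, (6|7)=-1; sign (−1)^0·+1^2·-1^0 = +1.
(323, -15 / ℚ) ramifies at {3, 5}: a division algebra.

[3, 5]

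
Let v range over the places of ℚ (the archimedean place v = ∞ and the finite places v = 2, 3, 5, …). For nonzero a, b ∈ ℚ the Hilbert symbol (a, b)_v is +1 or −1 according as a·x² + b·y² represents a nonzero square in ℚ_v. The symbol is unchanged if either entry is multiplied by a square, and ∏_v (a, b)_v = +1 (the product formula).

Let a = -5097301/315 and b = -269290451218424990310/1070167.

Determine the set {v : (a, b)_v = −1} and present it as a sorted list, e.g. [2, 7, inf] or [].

(a, b) ≡ (-212135, -22330) mod (ℚ^×)²; places V = {2, 3, 5, 7, 11, 17, 19, 23, 29, ∞}.
(a,b)_11: α=1, u≡4; β=3, v≡4 (mod 11); (4|11)=+1, (4|11)=+1; sign (−1)^1·+1^3·+1^1 = -1.
(a,b)_23: α=0, u≡19; β=-2, v≡8 (mod 23); (19|23)=-1, (8|23)=+1; sign (−1)^0·-1^-2·+1^0 = +1.
(a,b)_5: α=-1, u≡3; β=1, v≡4 (mod 5); (3|5)=-1, (4|5)=+1; sign (−1)^0·-1^1·+1^-1 = -1.
(a,b)_3: α=-2, u≡1; β=2, v≡2 (mod 3); (1|3)=+1, (2|3)=-1; sign (−1)^0·+1^2·-1^-2 = +1.
(a,b)_∞: sgn(-212135)=−, sgn(-22330)=−, so -1.
(a,b)_19: α=1, u≡7; β=4, v≡12 (mod 19); (7|19)=+1, (12|19)=-1; sign (−1)^0·+1^4·-1^1 = -1.
(a,b)_17: α=0, u≡9; β=-2, v≡4 (mod 17); (9|17)=+1, (4|17)=+1; sign (−1)^0·+1^-2·+1^0 = +1.
(a,b)_7: α=-1, u≡5; β=-1, v≡2 (mod 7); (5|7)=-1, (2|7)=+1; sign (−1)^1·-1^-1·+1^-1 = +1.
(a,b)_2: α=0, β=1; u≡1, v≡3 (mod 8); ε(u)ε(v)=0·1, αω(v)=0·1, βω(u)=1·0; sum ≡ 0  ⇒  +1.
(a,b)_29: α=3, u≡16; β=7, v≡24 (mod 29); (16|29)=+1, (24|29)=+1; sign (−1)^0·+1^7·+1^3 = +1.
Ram(-212135, -22330) = {5, 11, 19, ∞}; no ℚ_5-point on the conic.

[5, 11, 19, inf]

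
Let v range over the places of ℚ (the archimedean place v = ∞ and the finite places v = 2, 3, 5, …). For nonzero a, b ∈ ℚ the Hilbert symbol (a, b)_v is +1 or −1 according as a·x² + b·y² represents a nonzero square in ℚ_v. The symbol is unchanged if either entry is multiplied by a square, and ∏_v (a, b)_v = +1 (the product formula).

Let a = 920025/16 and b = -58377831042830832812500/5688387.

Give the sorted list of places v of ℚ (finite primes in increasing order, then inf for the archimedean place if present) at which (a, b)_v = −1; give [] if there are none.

Mod squares: a ≡ 4089, b ≡ -27312519. Check v ∈ {∞, 2, 3, 5, 13, 17, 19, 29, 31, 41, 47}.
v=29: a=29^1·(≡9), b=29^3·(≡25) mod 29; (9|29)=+1, (25|29)=+1; (−1)^{1·3·14}·(+1)^3·(+1)^1 = +1.
v=19: a=19^0·(≡4), b=19^1·(≡17) mod 19; (4|19)=+1, (17|19)=+1; (−1)^{0·1·9}·(+1)^1·(+1)^0 = +1.
v=3: a=3^3·(≡1), b=3^-9·(≡2) mod 3; (1|3)=+1, (2|3)=-1; (−1)^{3·-9·1}·(+1)^-9·(-1)^3 = +1.
v=31: a=31^0·(≡14), b=31^1·(≡25) mod 31; (14|31)=+1, (25|31)=+1; (−1)^{0·1·15}·(+1)^1·(+1)^0 = +1.
v=13: a=13^0·(≡5), b=13^1·(≡11) mod 13; (5|13)=-1, (11|13)=-1; (−1)^{0·1·6}·(-1)^1·(-1)^0 = -1.
v=41: a=41^0·(≡17), b=41^1·(≡40) mod 41; (17|41)=-1, (40|41)=+1; (−1)^{0·1·20}·(-1)^1·(+1)^0 = -1.
v=17: a=17^0·(≡15), b=17^-2·(≡1) mod 17; (15|17)=+1, (1|17)=+1; (−1)^{0·-2·8}·(+1)^-2·(+1)^0 = +1.
v=∞: 4089 > 0 and -27312519 < 0  ⇒  (a,b)_∞ = +1.
v=47: a=47^1·(≡22), b=47^4·(≡34) mod 47; (22|47)=-1, (34|47)=+1; (−1)^{1·4·23}·(-1)^4·(+1)^1 = +1.
v=2: v_2(a)=-4, v_2(b)=2; units ≡ 1, 1 (mod 8); ε·ε+αω+βω = 0·0+-4·0+2·0 ≡ 0  ⇒  (a,b)_2 = +1.
v=5: a=5^2·(≡1), b=5^8·(≡4) mod 5; (1|5)=+1, (4|5)=+1; (−1)^{2·8·2}·(+1)^8·(+1)^2 = +1.
Ram(4089, -27312519) = {13, 41}; no ℚ_13-point on the conic.

[13, 41]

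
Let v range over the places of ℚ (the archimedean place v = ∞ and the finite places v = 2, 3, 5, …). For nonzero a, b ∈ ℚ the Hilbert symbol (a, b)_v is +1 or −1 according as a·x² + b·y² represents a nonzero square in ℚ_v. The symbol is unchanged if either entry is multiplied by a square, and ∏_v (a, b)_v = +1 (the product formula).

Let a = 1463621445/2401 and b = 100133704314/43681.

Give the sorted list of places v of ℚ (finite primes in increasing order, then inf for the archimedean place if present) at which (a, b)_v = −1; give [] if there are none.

[2, 7, 13, 29]

(a, b) ≡ (1344005, 429226) mod (ℚ^×)²; places V = {2, 3, 5, 7, 11, 13, 19, 23, 29, 31, 43, ∞}.
(a,b)_43: α=0, u≡6; β=1, v≡31 (mod 43); (6|43)=+1, (31|43)=+1; sign (−1)^0·+1^1·+1^0 = +1.
(a,b)_2: α=0, β=1; u≡5, v≡5 (mod 8); ε(u)ε(v)=0·0, αω(v)=0·1, βω(u)=1·1; sum ≡ 1  ⇒  -1.
(a,b)_23: α=1, u≡21; β=3, v≡9 (mod 23); (21|23)=-1, (9|23)=+1; sign (−1)^1·-1^3·+1^1 = +1.
(a,b)_19: α=0, u≡18; β=-2, v≡16 (mod 19); (18|19)=-1, (16|19)=+1; sign (−1)^0·-1^-2·+1^0 = +1.
(a,b)_31: α=1, u≡27; β=1, v≡16 (mod 31); (27|31)=-1, (16|31)=+1; sign (−1)^1·-1^1·+1^1 = +1.
(a,b)_5: α=1, u≡4; β=0, v≡4 (mod 5); (4|5)=+1, (4|5)=+1; sign (−1)^0·+1^0·+1^1 = +1.
(a,b)_∞: sgn(1344005)=+, sgn(429226)=+, so +1.
(a,b)_29: α=1, u≡21; β=0, v≡11 (mod 29); (21|29)=-1, (11|29)=-1; sign (−1)^0·-1^0·-1^1 = -1.
(a,b)_11: α=2, u≡9; β=-2, v≡8 (mod 11); (9|11)=+1, (8|11)=-1; sign (−1)^0·+1^-2·-1^2 = +1.
(a,b)_13: α=1, u≡10; β=0, v≡7 (mod 13); (10|13)=+1, (7|13)=-1; sign (−1)^0·+1^0·-1^1 = -1.
(a,b)_3: α=2, u≡2; β=2, v≡1 (mod 3); (2|3)=-1, (1|3)=+1; sign (−1)^0·-1^2·+1^2 = +1.
(a,b)_7: α=-4, u≡6; β=3, v≡5 (mod 7); (6|7)=-1, (5|7)=-1; sign (−1)^0·-1^3·-1^-4 = -1.
(1344005, 429226 / ℚ) ramifies at {2, 7, 13, 29}: a division algebra.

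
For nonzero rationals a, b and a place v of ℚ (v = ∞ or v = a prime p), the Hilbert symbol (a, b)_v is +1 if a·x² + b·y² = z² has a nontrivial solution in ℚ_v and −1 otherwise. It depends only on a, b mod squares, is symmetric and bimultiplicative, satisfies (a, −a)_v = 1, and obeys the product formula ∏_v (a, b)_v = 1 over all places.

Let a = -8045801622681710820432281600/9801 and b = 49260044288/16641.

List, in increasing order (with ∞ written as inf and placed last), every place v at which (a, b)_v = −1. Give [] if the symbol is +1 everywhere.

(a, b) ≡ (-119, 71162) mod (ℚ^×)²; places V = {2, 3, 5, 7, 11, 13, 17, 23, 31, 43, ∞}.
(a,b)_13: α=4, u≡2; β=3, v≡1 (mod 13); (2|13)=-1, (1|13)=+1; sign (−1)^0·-1^3·+1^4 = -1.
(a,b)_7: α=5, u≡1; β=1, v≡1 (mod 7); (1|7)=+1, (1|7)=+1; sign (−1)^1·+1^1·+1^5 = -1.
(a,b)_11: α=-2, u≡7; β=0, v≡9 (mod 11); (7|11)=-1, (9|11)=+1; sign (−1)^0·-1^0·+1^-2 = +1.
(a,b)_5: α=2, u≡1; β=0, v≡3 (mod 5); (1|5)=+1, (3|5)=-1; sign (−1)^0·+1^0·-1^2 = +1.
(a,b)_43: α=0, u≡14; β=-2, v≡11 (mod 43); (14|43)=+1, (11|43)=+1; sign (−1)^0·+1^-2·+1^0 = +1.
(a,b)_23: α=2, u≡15; β=1, v≡16 (mod 23); (15|23)=-1, (16|23)=+1; sign (−1)^0·-1^1·+1^2 = -1.
(a,b)_17: α=3, u≡6; β=1, v≡15 (mod 17); (6|17)=-1, (15|17)=+1; sign (−1)^0·-1^1·+1^3 = -1.
(a,b)_31: α=2, u≡16; β=0, v≡17 (mod 31); (16|31)=+1, (17|31)=-1; sign (−1)^0·+1^0·-1^2 = +1.
(a,b)_2: α=28, β=13; u≡1, v≡5 (mod 8); ε(u)ε(v)=0·0, αω(v)=28·1, βω(u)=13·0; sum ≡ 0  ⇒  +1.
(a,b)_3: α=-4, u≡1; β=-2, v≡2 (mod 3); (1|3)=+1, (2|3)=-1; sign (−1)^0·+1^-2·-1^-4 = +1.
(a,b)_∞: sgn(-119)=−, sgn(71162)=+, so +1.
|Ram(-119, 71162)| = 4, even; anisotropic at {7, 13, 17, 23}.

[7, 13, 17, 23]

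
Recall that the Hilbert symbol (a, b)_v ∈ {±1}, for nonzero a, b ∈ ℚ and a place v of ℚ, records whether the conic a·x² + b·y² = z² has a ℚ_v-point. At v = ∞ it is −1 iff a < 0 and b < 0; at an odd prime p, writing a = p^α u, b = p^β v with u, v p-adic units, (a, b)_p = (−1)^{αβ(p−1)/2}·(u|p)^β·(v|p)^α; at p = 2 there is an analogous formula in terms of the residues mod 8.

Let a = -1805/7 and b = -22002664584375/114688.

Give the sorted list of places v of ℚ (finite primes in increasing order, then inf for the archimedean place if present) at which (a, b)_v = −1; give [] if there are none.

[5, 7, 23, inf]

(a, b) ≡ (-35, -23345) mod (ℚ^×)²; places V = {2, 3, 5, 7, 19, 23, 29, ∞}.
(a,b)_∞: sgn(-35)=−, sgn(-23345)=−, so -1.
(a,b)_2: α=0, β=-14; u≡5, v≡7 (mod 8); ε(u)ε(v)=0·1, αω(v)=0·0, βω(u)=-14·1; sum ≡ 0  ⇒  +1.
(a,b)_19: α=2, u≡2; β=4, v≡6 (mod 19); (2|19)=-1, (6|19)=+1; sign (−1)^0·-1^4·+1^2 = +1.
(a,b)_29: α=0, u≡28; β=1, v≡6 (mod 29); (28|29)=+1, (6|29)=+1; sign (−1)^0·+1^1·+1^0 = +1.
(a,b)_7: α=-1, u≡1; β=-1, v≡2 (mod 7); (1|7)=+1, (2|7)=+1; sign (−1)^1·+1^-1·+1^-1 = -1.
(a,b)_5: α=1, u≡2; β=5, v≡1 (mod 5); (2|5)=-1, (1|5)=+1; sign (−1)^0·-1^5·+1^1 = -1.
(a,b)_3: α=0, u≡1; β=4, v≡1 (mod 3); (1|3)=+1, (1|3)=+1; sign (−1)^0·+1^4·+1^0 = +1.
(a,b)_23: α=0, u≡5; β=1, v≡5 (mod 23); (5|23)=-1, (5|23)=-1; sign (−1)^0·-1^1·-1^0 = -1.
|Ram(-35, -23345)| = 4, even; anisotropic at {5, 7, 23, ∞}.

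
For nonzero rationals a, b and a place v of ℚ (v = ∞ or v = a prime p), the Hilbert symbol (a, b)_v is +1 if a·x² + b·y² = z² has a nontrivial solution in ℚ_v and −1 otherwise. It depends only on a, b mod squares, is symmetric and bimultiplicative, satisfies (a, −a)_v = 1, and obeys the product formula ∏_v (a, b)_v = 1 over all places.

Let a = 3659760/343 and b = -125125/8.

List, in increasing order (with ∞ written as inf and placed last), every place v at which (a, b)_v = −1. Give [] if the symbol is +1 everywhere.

Mod squares: a ≡ 177905, b ≡ -10010. Check v ∈ {∞, 2, 3, 5, 7, 11, 13, 17, 23}.
v=7: a=7^-3·(≡6), b=7^1·(≡3) mod 7; (6|7)=-1, (3|7)=-1; (−1)^{-3·1·3}·(-1)^1·(-1)^-3 = -1.
v=13: a=13^1·(≡1), b=13^1·(≡1) mod 13; (1|13)=+1, (1|13)=+1; (−1)^{1·1·6}·(+1)^1·(+1)^1 = +1.
v=23: a=23^1·(≡20), b=23^0·(≡8) mod 23; (20|23)=-1, (8|23)=+1; (−1)^{1·0·11}·(-1)^0·(+1)^1 = +1.
v=5: a=5^1·(≡4), b=5^3·(≡3) mod 5; (4|5)=+1, (3|5)=-1; (−1)^{1·3·2}·(+1)^3·(-1)^1 = -1.
v=∞: 177905 > 0 and -10010 < 0  ⇒  (a,b)_∞ = +1.
v=3: a=3^2·(≡2), b=3^0·(≡1) mod 3; (2|3)=-1, (1|3)=+1; (−1)^{2·0·1}·(-1)^0·(+1)^2 = +1.
v=2: v_2(a)=4, v_2(b)=-3; units ≡ 1, 3 (mod 8); ε·ε+αω+βω = 0·1+4·1+-3·0 ≡ 0  ⇒  (a,b)_2 = +1.
v=17: a=17^1·(≡3), b=17^0·(≡10) mod 17; (3|17)=-1, (10|17)=-1; (−1)^{1·0·8}·(-1)^0·(-1)^1 = -1.
v=11: a=11^0·(≡8), b=11^1·(≡4) mod 11; (8|11)=-1, (4|11)=+1; (−1)^{0·1·5}·(-1)^1·(+1)^0 = -1.
(177905, -10010 / ℚ) ramifies at {5, 7, 11, 17}: a division algebra.

[5, 7, 11, 17]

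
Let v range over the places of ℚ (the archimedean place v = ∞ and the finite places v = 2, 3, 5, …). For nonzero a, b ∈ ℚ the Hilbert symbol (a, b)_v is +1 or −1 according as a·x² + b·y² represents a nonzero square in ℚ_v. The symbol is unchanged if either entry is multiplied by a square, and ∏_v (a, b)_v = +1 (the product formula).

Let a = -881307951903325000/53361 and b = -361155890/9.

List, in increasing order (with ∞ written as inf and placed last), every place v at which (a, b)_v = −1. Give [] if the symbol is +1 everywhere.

Mod squares: a ≡ -370, b ≡ -263810. Check v ∈ {∞, 2, 3, 5, 7, 11, 23, 31, 37}.
v=11: a=11^-2·(≡1), b=11^0·(≡9) mod 11; (1|11)=+1, (9|11)=+1; (−1)^{-2·0·5}·(+1)^0·(+1)^-2 = +1.
v=37: a=37^5·(≡34), b=37^3·(≡30) mod 37; (34|37)=+1, (30|37)=+1; (−1)^{5·3·18}·(+1)^3·(+1)^5 = +1.
v=∞: -370 < 0 and -263810 < 0  ⇒  (a,b)_∞ = -1.
v=3: a=3^-2·(≡2), b=3^-2·(≡1) mod 3; (2|3)=-1, (1|3)=+1; (−1)^{-2·-2·1}·(-1)^-2·(+1)^-2 = +1.
v=5: a=5^5·(≡1), b=5^1·(≡3) mod 5; (1|5)=+1, (3|5)=-1; (−1)^{5·1·2}·(+1)^1·(-1)^5 = -1.
v=31: a=31^2·(≡14), b=31^1·(≡29) mod 31; (14|31)=+1, (29|31)=-1; (−1)^{2·1·15}·(+1)^1·(-1)^2 = +1.
v=2: v_2(a)=3, v_2(b)=1; units ≡ 7, 7 (mod 8); ε·ε+αω+βω = 1·1+3·0+1·0 ≡ 1  ⇒  (a,b)_2 = -1.
v=7: a=7^-2·(≡4), b=7^0·(≡5) mod 7; (4|7)=+1, (5|7)=-1; (−1)^{-2·0·3}·(+1)^0·(-1)^-2 = +1.
v=23: a=23^2·(≡17), b=23^1·(≡17) mod 23; (17|23)=-1, (17|23)=-1; (−1)^{2·1·11}·(-1)^1·(-1)^2 = -1.
|Ram(-370, -263810)| = 4, even; anisotropic at {2, 5, 23, ∞}.

[2, 5, 23, inf]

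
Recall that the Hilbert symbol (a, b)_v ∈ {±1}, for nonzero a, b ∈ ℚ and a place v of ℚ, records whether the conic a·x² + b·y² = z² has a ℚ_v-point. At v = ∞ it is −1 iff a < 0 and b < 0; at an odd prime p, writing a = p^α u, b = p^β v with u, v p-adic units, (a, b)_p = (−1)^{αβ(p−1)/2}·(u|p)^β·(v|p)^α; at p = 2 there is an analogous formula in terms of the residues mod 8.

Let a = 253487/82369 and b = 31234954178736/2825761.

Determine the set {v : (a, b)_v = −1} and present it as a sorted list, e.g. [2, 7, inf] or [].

(a, b) ≡ (253487, 1771) mod (ℚ^×)²; places V = {2, 3, 7, 11, 13, 17, 23, 31, 37, 41, ∞}.
(a,b)_∞: sgn(253487)=+, sgn(1771)=+, so +1.
(a,b)_13: α=1, u≡12; β=0, v≡3 (mod 13); (12|13)=+1, (3|13)=+1; sign (−1)^0·+1^0·+1^1 = +1.
(a,b)_7: α=-2, u≡3; β=3, v≡4 (mod 7); (3|7)=-1, (4|7)=+1; sign (−1)^0·-1^3·+1^-2 = -1.
(a,b)_31: α=1, u≡12; β=2, v≡8 (mod 31); (12|31)=-1, (8|31)=+1; sign (−1)^0·-1^2·+1^1 = +1.
(a,b)_3: α=0, u≡2; β=4, v≡1 (mod 3); (2|3)=-1, (1|3)=+1; sign (−1)^0·-1^4·+1^0 = +1.
(a,b)_11: α=0, u≡3; β=1, v≡10 (mod 11); (3|11)=+1, (10|11)=-1; sign (−1)^0·+1^1·-1^0 = +1.
(a,b)_17: α=1, u≡9; β=2, v≡14 (mod 17); (9|17)=+1, (14|17)=-1; sign (−1)^0·+1^2·-1^1 = -1.
(a,b)_2: α=0, β=4; u≡7, v≡3 (mod 8); ε(u)ε(v)=1·1, αω(v)=0·1, βω(u)=4·0; sum ≡ 1  ⇒  -1.
(a,b)_23: α=0, u≡16; β=1, v≡8 (mod 23); (16|23)=+1, (8|23)=+1; sign (−1)^0·+1^1·+1^0 = +1.
(a,b)_41: α=-2, u≡39; β=-4, v≡36 (mod 41); (39|41)=+1, (36|41)=+1; sign (−1)^0·+1^-4·+1^-2 = +1.
(a,b)_37: α=1, u≡22; β=0, v≡29 (mod 37); (22|37)=-1, (29|37)=-1; sign (−1)^0·-1^0·-1^1 = -1.
|Ram(253487, 1771)| = 4, even; anisotropic at {2, 7, 17, 37}.

[2, 7, 17, 37]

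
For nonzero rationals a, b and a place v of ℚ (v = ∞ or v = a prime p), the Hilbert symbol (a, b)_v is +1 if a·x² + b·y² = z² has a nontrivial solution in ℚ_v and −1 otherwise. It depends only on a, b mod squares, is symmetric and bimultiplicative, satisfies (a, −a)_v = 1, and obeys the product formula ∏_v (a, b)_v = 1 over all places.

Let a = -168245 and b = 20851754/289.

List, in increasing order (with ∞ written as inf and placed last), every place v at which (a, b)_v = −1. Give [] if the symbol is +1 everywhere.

[2, 11, 19, 23]

Mod squares: a ≡ -168245, b ≡ 506. Check v ∈ {∞, 2, 5, 7, 11, 17, 19, 23, 29}.
v=19: a=19^1·(≡18), b=19^0·(≡13) mod 19; (18|19)=-1, (13|19)=-1; (−1)^{1·0·9}·(-1)^0·(-1)^1 = -1.
v=11: a=11^1·(≡6), b=11^1·(≡2) mod 11; (6|11)=-1, (2|11)=-1; (−1)^{1·1·5}·(-1)^1·(-1)^1 = -1.
v=∞: -168245 < 0 and 506 > 0  ⇒  (a,b)_∞ = +1.
v=7: a=7^1·(≡3), b=7^2·(≡1) mod 7; (3|7)=-1, (1|7)=+1; (−1)^{1·2·3}·(-1)^2·(+1)^1 = +1.
v=23: a=23^1·(≡22), b=23^1·(≡20) mod 23; (22|23)=-1, (20|23)=-1; (−1)^{1·1·11}·(-1)^1·(-1)^1 = -1.
v=5: a=5^1·(≡1), b=5^0·(≡1) mod 5; (1|5)=+1, (1|5)=+1; (−1)^{1·0·2}·(+1)^0·(+1)^1 = +1.
v=2: v_2(a)=0, v_2(b)=1; units ≡ 3, 5 (mod 8); ε·ε+αω+βω = 1·0+0·1+1·1 ≡ 1  ⇒  (a,b)_2 = -1.
v=29: a=29^0·(≡13), b=29^2·(≡1) mod 29; (13|29)=+1, (1|29)=+1; (−1)^{0·2·14}·(+1)^2·(+1)^0 = +1.
v=17: a=17^0·(≡4), b=17^-2·(≡13) mod 17; (4|17)=+1, (13|17)=+1; (−1)^{0·-2·8}·(+1)^-2·(+1)^0 = +1.
Ram(-168245, 506) = {2, 11, 19, 23}; no ℚ_2-point on the conic.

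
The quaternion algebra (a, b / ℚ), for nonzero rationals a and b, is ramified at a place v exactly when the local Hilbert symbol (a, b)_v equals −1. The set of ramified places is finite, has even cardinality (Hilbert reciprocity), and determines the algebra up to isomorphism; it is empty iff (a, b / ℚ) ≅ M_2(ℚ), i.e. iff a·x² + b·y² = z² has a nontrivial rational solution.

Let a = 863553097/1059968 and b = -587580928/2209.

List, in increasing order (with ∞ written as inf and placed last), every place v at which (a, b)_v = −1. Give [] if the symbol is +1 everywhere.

Mod squares: a ≡ 7106, b ≡ -22. Check v ∈ {∞, 2, 7, 11, 13, 17, 19, 29, 47}.
v=7: a=7^-2·(≡4), b=7^0·(≡6) mod 7; (4|7)=+1, (6|7)=-1; (−1)^{-2·0·3}·(+1)^0·(-1)^-2 = +1.
v=47: a=47^0·(≡14), b=47^-2·(≡6) mod 47; (14|47)=+1, (6|47)=+1; (−1)^{0·-2·23}·(+1)^-2·(+1)^0 = +1.
v=∞: 7106 > 0 and -22 < 0  ⇒  (a,b)_∞ = +1.
v=11: a=11^1·(≡2), b=11^1·(≡4) mod 11; (2|11)=-1, (4|11)=+1; (−1)^{1·1·5}·(-1)^1·(+1)^1 = +1.
v=29: a=29^2·(≡4), b=29^0·(≡4) mod 29; (4|29)=+1, (4|29)=+1; (−1)^{2·0·14}·(+1)^0·(+1)^2 = +1.
v=2: v_2(a)=-7, v_2(b)=9; units ≡ 1, 5 (mod 8); ε·ε+αω+βω = 0·0+-7·1+9·0 ≡ 1  ⇒  (a,b)_2 = -1.
v=19: a=19^1·(≡15), b=19^2·(≡5) mod 19; (15|19)=-1, (5|19)=+1; (−1)^{1·2·9}·(-1)^2·(+1)^1 = +1.
v=17: a=17^3·(≡6), b=17^2·(≡3) mod 17; (6|17)=-1, (3|17)=-1; (−1)^{3·2·8}·(-1)^2·(-1)^3 = -1.
v=13: a=13^-2·(≡5), b=13^0·(≡12) mod 13; (5|13)=-1, (12|13)=+1; (−1)^{-2·0·6}·(-1)^0·(+1)^-2 = +1.
(7106, -22 / ℚ) ramifies at {2, 17}: a division algebra.

[2, 17]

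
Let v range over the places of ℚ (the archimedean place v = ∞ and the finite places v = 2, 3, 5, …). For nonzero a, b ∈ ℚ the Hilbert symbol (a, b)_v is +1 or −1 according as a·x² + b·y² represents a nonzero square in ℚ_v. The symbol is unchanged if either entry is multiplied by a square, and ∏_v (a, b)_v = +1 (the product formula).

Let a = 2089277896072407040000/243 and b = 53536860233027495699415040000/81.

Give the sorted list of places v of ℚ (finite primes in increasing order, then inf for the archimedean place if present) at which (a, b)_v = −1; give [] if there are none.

(a, b) ≡ (9867, 2431) mod (ℚ^×)²; places V = {2, 3, 5, 7, 11, 13, 17, 23, ∞}.
(a,b)_3: α=-5, u≡1; β=-4, v≡1 (mod 3); (1|3)=+1, (1|3)=+1; sign (−1)^0·+1^-4·+1^-5 = +1.
(a,b)_5: α=4, u≡3; β=4, v≡4 (mod 5); (3|5)=-1, (4|5)=+1; sign (−1)^0·-1^4·+1^4 = +1.
(a,b)_23: α=3, u≡20; β=4, v≡3 (mod 23); (20|23)=-1, (3|23)=+1; sign (−1)^0·-1^4·+1^3 = +1.
(a,b)_2: α=14, β=30; u≡3, v≡7 (mod 8); ε(u)ε(v)=1·1, αω(v)=14·0, βω(u)=30·1; sum ≡ 1  ⇒  -1.
(a,b)_∞: sgn(9867)=+, sgn(2431)=+, so +1.
(a,b)_17: α=2, u≡6; β=3, v≡6 (mod 17); (6|17)=-1, (6|17)=-1; sign (−1)^0·-1^3·-1^2 = -1.
(a,b)_11: α=1, u≡6; β=1, v≡4 (mod 11); (6|11)=-1, (4|11)=+1; sign (−1)^1·-1^1·+1^1 = +1.
(a,b)_13: α=3, u≡11; β=3, v≡8 (mod 13); (11|13)=-1, (8|13)=-1; sign (−1)^0·-1^3·-1^3 = +1.
(a,b)_7: α=4, u≡4; β=4, v≡4 (mod 7); (4|7)=+1, (4|7)=+1; sign (−1)^0·+1^4·+1^4 = +1.
|Ram(9867, 2431)| = 2, even; anisotropic at {2, 17}.

[2, 17]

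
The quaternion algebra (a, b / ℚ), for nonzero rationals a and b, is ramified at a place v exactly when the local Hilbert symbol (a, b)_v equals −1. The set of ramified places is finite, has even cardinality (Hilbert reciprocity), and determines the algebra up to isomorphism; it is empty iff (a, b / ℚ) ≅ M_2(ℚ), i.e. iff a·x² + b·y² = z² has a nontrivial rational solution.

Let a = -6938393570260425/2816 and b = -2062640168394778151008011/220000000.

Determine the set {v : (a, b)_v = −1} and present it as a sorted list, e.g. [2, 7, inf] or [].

[3, 5, 7, 13, 19, inf]

Mod squares: a ≡ -3003, b ≡ -1045. Check v ∈ {∞, 2, 3, 5, 7, 11, 13, 19}.
v=3: a=3^3·(≡1), b=3^8·(≡2) mod 3; (1|3)=+1, (2|3)=-1; (−1)^{3·8·1}·(+1)^8·(-1)^3 = -1.
v=7: a=7^5·(≡5), b=7^8·(≡3) mod 7; (5|7)=-1, (3|7)=-1; (−1)^{5·8·3}·(-1)^8·(-1)^5 = -1.
v=11: a=11^-1·(≡8), b=11^-1·(≡3) mod 11; (8|11)=-1, (3|11)=+1; (−1)^{-1·-1·5}·(-1)^-1·(+1)^-1 = +1.
v=19: a=19^6·(≡13), b=19^9·(≡8) mod 19; (13|19)=-1, (8|19)=-1; (−1)^{6·9·9}·(-1)^9·(-1)^6 = -1.
v=2: v_2(a)=-8, v_2(b)=-8; units ≡ 5, 3 (mod 8); ε·ε+αω+βω = 0·1+-8·1+-8·1 ≡ 0  ⇒  (a,b)_2 = +1.
v=∞: -3003 < 0 and -1045 < 0  ⇒  (a,b)_∞ = -1.
v=13: a=13^1·(≡10), b=13^2·(≡5) mod 13; (10|13)=+1, (5|13)=-1; (−1)^{1·2·6}·(+1)^2·(-1)^1 = -1.
v=5: a=5^2·(≡3), b=5^-7·(≡4) mod 5; (3|5)=-1, (4|5)=+1; (−1)^{2·-7·2}·(-1)^-7·(+1)^2 = -1.
(-3003, -1045 / ℚ) ramifies at {3, 5, 7, 13, 19, ∞}: a division algebra.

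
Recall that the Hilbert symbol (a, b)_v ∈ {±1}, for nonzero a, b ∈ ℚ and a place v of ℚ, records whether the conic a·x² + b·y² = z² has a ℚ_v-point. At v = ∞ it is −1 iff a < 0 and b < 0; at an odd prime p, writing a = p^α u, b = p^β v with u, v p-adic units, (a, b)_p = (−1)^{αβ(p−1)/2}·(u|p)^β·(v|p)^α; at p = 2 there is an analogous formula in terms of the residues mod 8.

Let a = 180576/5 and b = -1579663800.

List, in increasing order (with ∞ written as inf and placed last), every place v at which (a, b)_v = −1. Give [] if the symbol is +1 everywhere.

[5, 11, 17, 19]

(a, b) ≡ (6270, -4862) mod (ℚ^×)²; places V = {2, 3, 5, 11, 13, 17, 19, ∞}.
(a,b)_∞: sgn(6270)=+, sgn(-4862)=−, so +1.
(a,b)_13: α=0, u≡9; β=1, v≡12 (mod 13); (9|13)=+1, (12|13)=+1; sign (−1)^0·+1^1·+1^0 = +1.
(a,b)_11: α=1, u≡3; β=1, v≡3 (mod 11); (3|11)=+1, (3|11)=+1; sign (−1)^1·+1^1·+1^1 = -1.
(a,b)_17: α=0, u≡14; β=1, v≡5 (mod 17); (14|17)=-1, (5|17)=-1; sign (−1)^0·-1^1·-1^0 = -1.
(a,b)_5: α=-1, u≡1; β=2, v≡3 (mod 5); (1|5)=+1, (3|5)=-1; sign (−1)^0·+1^2·-1^-1 = -1.
(a,b)_3: α=3, u≡2; β=2, v≡1 (mod 3); (2|3)=-1, (1|3)=+1; sign (−1)^0·-1^2·+1^3 = +1.
(a,b)_19: α=1, u≡16; β=2, v≡14 (mod 19); (16|19)=+1, (14|19)=-1; sign (−1)^0·+1^2·-1^1 = -1.
(a,b)_2: α=5, β=3; u≡7, v≡1 (mod 8); ε(u)ε(v)=1·0, αω(v)=5·0, βω(u)=3·0; sum ≡ 0  ⇒  +1.
(6270, -4862 / ℚ) ramifies at {5, 11, 17, 19}: a division algebra.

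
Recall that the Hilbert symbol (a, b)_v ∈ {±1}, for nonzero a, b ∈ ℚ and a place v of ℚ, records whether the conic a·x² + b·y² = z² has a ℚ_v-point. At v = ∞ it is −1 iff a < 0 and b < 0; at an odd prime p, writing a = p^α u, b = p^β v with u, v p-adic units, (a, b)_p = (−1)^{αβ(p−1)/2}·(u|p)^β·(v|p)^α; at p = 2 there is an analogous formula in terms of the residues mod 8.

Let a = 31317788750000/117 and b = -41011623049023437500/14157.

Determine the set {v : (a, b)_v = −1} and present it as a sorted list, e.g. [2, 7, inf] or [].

[29, 31]

(a, b) ≡ (2015, -58435) mod (ℚ^×)²; places V = {2, 3, 5, 11, 13, 17, 29, 31, ∞}.
(a,b)_13: α=-1, u≡10; β=-1, v≡9 (mod 13); (10|13)=+1, (9|13)=+1; sign (−1)^0·+1^-1·+1^-1 = +1.
(a,b)_31: α=3, u≡3; β=3, v≡6 (mod 31); (3|31)=-1, (6|31)=-1; sign (−1)^1·-1^3·-1^3 = -1.
(a,b)_29: α=2, u≡17; β=3, v≡2 (mod 29); (17|29)=-1, (2|29)=-1; sign (−1)^0·-1^3·-1^2 = -1.
(a,b)_∞: sgn(2015)=+, sgn(-58435)=−, so +1.
(a,b)_17: α=0, u≡8; β=2, v≡14 (mod 17); (8|17)=+1, (14|17)=-1; sign (−1)^0·+1^2·-1^0 = +1.
(a,b)_5: α=7, u≡3; β=11, v≡3 (mod 5); (3|5)=-1, (3|5)=-1; sign (−1)^0·-1^11·-1^7 = +1.
(a,b)_11: α=0, u≡7; β=-2, v≡2 (mod 11); (7|11)=-1, (2|11)=-1; sign (−1)^0·-1^-2·-1^0 = +1.
(a,b)_2: α=4, β=2; u≡7, v≡5 (mod 8); ε(u)ε(v)=1·0, αω(v)=4·1, βω(u)=2·0; sum ≡ 0  ⇒  +1.
(a,b)_3: α=-2, u≡2; β=-2, v≡2 (mod 3); (2|3)=-1, (2|3)=-1; sign (−1)^0·-1^-2·-1^-2 = +1.
|Ram(2015, -58435)| = 2, even; anisotropic at {29, 31}.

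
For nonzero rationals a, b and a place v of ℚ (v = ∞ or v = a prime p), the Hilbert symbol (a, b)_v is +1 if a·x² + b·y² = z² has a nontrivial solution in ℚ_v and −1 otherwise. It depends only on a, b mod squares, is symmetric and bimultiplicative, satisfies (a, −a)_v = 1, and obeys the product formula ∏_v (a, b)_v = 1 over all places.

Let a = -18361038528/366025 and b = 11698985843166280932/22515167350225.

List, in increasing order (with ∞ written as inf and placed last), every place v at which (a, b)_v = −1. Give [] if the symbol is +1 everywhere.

[7, 43]

Mod squares: a ≡ -43, b ≡ 160433. Check v ∈ {∞, 2, 3, 5, 7, 11, 13, 19, 23, 29, 31, 41, 43}.
v=7: a=7^2·(≡5), b=7^3·(≡4) mod 7; (5|7)=-1, (4|7)=+1; (−1)^{2·3·3}·(-1)^3·(+1)^2 = -1.
v=5: a=5^-2·(≡2), b=5^-2·(≡3) mod 5; (2|5)=-1, (3|5)=-1; (−1)^{-2·-2·2}·(-1)^-2·(-1)^-2 = +1.
v=3: a=3^4·(≡2), b=3^6·(≡2) mod 3; (2|3)=-1, (2|3)=-1; (−1)^{4·6·1}·(-1)^6·(-1)^4 = +1.
v=13: a=13^0·(≡9), b=13^1·(≡9) mod 13; (9|13)=+1, (9|13)=+1; (−1)^{0·1·6}·(+1)^1·(+1)^0 = +1.
v=19: a=19^0·(≡13), b=19^2·(≡1) mod 19; (13|19)=-1, (1|19)=+1; (−1)^{0·2·9}·(-1)^2·(+1)^0 = +1.
v=23: a=23^0·(≡8), b=23^-2·(≡18) mod 23; (8|23)=+1, (18|23)=+1; (−1)^{0·-2·11}·(+1)^-2·(+1)^0 = +1.
v=2: v_2(a)=6, v_2(b)=2; units ≡ 5, 1 (mod 8); ε·ε+αω+βω = 0·0+6·0+2·1 ≡ 0  ⇒  (a,b)_2 = +1.
v=11: a=11^-4·(≡1), b=11^-6·(≡9) mod 11; (1|11)=+1, (9|11)=+1; (−1)^{-4·-6·5}·(+1)^-6·(+1)^-4 = +1.
v=31: a=31^0·(≡10), b=31^-2·(≡19) mod 31; (10|31)=+1, (19|31)=+1; (−1)^{0·-2·15}·(+1)^-2·(+1)^0 = +1.
v=43: a=43^1·(≡22), b=43^1·(≡28) mod 43; (22|43)=-1, (28|43)=-1; (−1)^{1·1·21}·(-1)^1·(-1)^1 = -1.
v=∞: -43 < 0 and 160433 > 0  ⇒  (a,b)_∞ = +1.
v=41: a=41^2·(≡25), b=41^3·(≡8) mod 41; (25|41)=+1, (8|41)=+1; (−1)^{2·3·20}·(+1)^3·(+1)^2 = +1.
v=29: a=29^0·(≡8), b=29^2·(≡28) mod 29; (8|29)=-1, (28|29)=+1; (−1)^{0·2·14}·(-1)^2·(+1)^0 = +1.
Ram(-43, 160433) = {7, 43}; no ℚ_7-point on the conic.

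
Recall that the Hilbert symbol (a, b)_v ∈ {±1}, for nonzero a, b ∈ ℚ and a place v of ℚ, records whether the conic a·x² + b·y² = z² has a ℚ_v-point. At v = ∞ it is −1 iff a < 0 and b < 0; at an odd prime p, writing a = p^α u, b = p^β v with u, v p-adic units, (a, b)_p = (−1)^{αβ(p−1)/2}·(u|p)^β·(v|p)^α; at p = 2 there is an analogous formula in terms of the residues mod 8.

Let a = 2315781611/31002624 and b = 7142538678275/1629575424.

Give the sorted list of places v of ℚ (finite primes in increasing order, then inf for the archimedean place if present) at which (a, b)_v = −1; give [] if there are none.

[2, 11, 13, 23]

(a, b) ≡ (299, 11) mod (ℚ^×)²; places V = {2, 3, 5, 7, 11, 13, 23, 29, ∞}.
(a,b)_5: α=0, u≡4; β=2, v≡4 (mod 5); (4|5)=+1, (4|5)=+1; sign (−1)^0·+1^2·+1^0 = +1.
(a,b)_23: α=3, u≡2; β=2, v≡21 (mod 23); (2|23)=+1, (21|23)=-1; sign (−1)^0·+1^2·-1^3 = -1.
(a,b)_29: α=-2, u≡25; β=-4, v≡2 (mod 29); (25|29)=+1, (2|29)=-1; sign (−1)^0·+1^-4·-1^-2 = +1.
(a,b)_3: α=-2, u≡2; β=-2, v≡2 (mod 3); (2|3)=-1, (2|3)=-1; sign (−1)^0·-1^-2·-1^-2 = +1.
(a,b)_2: α=-12, β=-8; u≡3, v≡3 (mod 8); ε(u)ε(v)=1·1, αω(v)=-12·1, βω(u)=-8·1; sum ≡ 1  ⇒  -1.
(a,b)_11: α=4, u≡6; β=3, v≡9 (mod 11); (6|11)=-1, (9|11)=+1; sign (−1)^0·-1^3·+1^4 = -1.
(a,b)_∞: sgn(299)=+, sgn(11)=+, so +1.
(a,b)_13: α=1, u≡12; β=2, v≡7 (mod 13); (12|13)=+1, (7|13)=-1; sign (−1)^0·+1^2·-1^1 = -1.
(a,b)_7: α=0, u≡5; β=4, v≡2 (mod 7); (5|7)=-1, (2|7)=+1; sign (−1)^0·-1^4·+1^0 = +1.
(299, 11 / ℚ) ramifies at {2, 11, 13, 23}: a division algebra.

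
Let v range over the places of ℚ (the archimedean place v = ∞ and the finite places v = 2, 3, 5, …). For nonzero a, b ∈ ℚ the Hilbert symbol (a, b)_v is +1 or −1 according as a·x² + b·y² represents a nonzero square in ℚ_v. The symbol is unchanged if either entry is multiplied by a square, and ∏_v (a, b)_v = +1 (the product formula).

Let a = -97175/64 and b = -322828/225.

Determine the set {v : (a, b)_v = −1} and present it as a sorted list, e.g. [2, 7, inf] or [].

Mod squares: a ≡ -23, b ≡ -667. Check v ∈ {∞, 2, 3, 5, 11, 13, 23, 29}.
v=23: a=23^1·(≡17), b=23^1·(≡15) mod 23; (17|23)=-1, (15|23)=-1; (−1)^{1·1·11}·(-1)^1·(-1)^1 = -1.
v=∞: -23 < 0 and -667 < 0  ⇒  (a,b)_∞ = -1.
v=13: a=13^2·(≡3), b=13^0·(≡10) mod 13; (3|13)=+1, (10|13)=+1; (−1)^{2·0·6}·(+1)^0·(+1)^2 = +1.
v=3: a=3^0·(≡1), b=3^-2·(≡2) mod 3; (1|3)=+1, (2|3)=-1; (−1)^{0·-2·1}·(+1)^-2·(-1)^0 = +1.
v=11: a=11^0·(≡6), b=11^2·(≡1) mod 11; (6|11)=-1, (1|11)=+1; (−1)^{0·2·5}·(-1)^2·(+1)^0 = +1.
v=5: a=5^2·(≡2), b=5^-2·(≡3) mod 5; (2|5)=-1, (3|5)=-1; (−1)^{2·-2·2}·(-1)^-2·(-1)^2 = +1.
v=2: v_2(a)=-6, v_2(b)=2; units ≡ 1, 5 (mod 8); ε·ε+αω+βω = 0·0+-6·1+2·0 ≡ 0  ⇒  (a,b)_2 = +1.
v=29: a=29^0·(≡20), b=29^1·(≡16) mod 29; (20|29)=+1, (16|29)=+1; (−1)^{0·1·14}·(+1)^1·(+1)^0 = +1.
|Ram(-23, -667)| = 2, even; anisotropic at {23, ∞}.

[23, inf]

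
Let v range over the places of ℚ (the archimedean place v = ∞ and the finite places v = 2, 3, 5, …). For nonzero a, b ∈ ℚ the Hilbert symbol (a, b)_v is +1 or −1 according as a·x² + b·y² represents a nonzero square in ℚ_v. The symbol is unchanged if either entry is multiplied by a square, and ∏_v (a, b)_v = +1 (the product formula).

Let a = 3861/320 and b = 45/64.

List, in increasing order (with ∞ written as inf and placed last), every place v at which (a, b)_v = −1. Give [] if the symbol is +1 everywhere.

Mod squares: a ≡ 2145, b ≡ 5. Check v ∈ {∞, 2, 3, 5, 11, 13}.
v=3: a=3^3·(≡1), b=3^2·(≡2) mod 3; (1|3)=+1, (2|3)=-1; (−1)^{3·2·1}·(+1)^2·(-1)^3 = -1.
v=13: a=13^1·(≡3), b=13^0·(≡7) mod 13; (3|13)=+1, (7|13)=-1; (−1)^{1·0·6}·(+1)^0·(-1)^1 = -1.
v=5: a=5^-1·(≡4), b=5^1·(≡1) mod 5; (4|5)=+1, (1|5)=+1; (−1)^{-1·1·2}·(+1)^1·(+1)^-1 = +1.
v=∞: 2145 > 0 and 5 > 0  ⇒  (a,b)_∞ = +1.
v=11: a=11^1·(≡10), b=11^0·(≡5) mod 11; (10|11)=-1, (5|11)=+1; (−1)^{1·0·5}·(-1)^0·(+1)^1 = +1.
v=2: v_2(a)=-6, v_2(b)=-6; units ≡ 1, 5 (mod 8); ε·ε+αω+βω = 0·0+-6·1+-6·0 ≡ 0  ⇒  (a,b)_2 = +1.
Ram(2145, 5) = {3, 13}; no ℚ_3-point on the conic.

[3, 13]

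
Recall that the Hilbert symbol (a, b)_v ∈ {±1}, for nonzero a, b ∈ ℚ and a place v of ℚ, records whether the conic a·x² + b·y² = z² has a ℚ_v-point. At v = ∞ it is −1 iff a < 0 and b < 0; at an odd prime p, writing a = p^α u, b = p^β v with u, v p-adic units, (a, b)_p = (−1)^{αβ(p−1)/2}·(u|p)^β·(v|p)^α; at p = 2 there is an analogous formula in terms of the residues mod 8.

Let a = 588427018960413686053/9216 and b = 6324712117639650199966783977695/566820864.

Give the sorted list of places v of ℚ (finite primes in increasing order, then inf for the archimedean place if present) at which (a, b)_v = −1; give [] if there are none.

[5, 7, 19, 47]

Mod squares: a ≡ 1245013, b ≡ 1817255. Check v ∈ {∞, 2, 3, 5, 7, 11, 13, 17, 19, 23, 31, 37, 41, 47}.
v=3: a=3^-2·(≡1), b=3^-2·(≡2) mod 3; (1|3)=+1, (2|3)=-1; (−1)^{-2·-2·1}·(+1)^-2·(-1)^-2 = +1.
v=47: a=47^2·(≡41), b=47^3·(≡20) mod 47; (41|47)=-1, (20|47)=-1; (−1)^{2·3·23}·(-1)^3·(-1)^2 = -1.
v=23: a=23^3·(≡9), b=23^4·(≡13) mod 23; (9|23)=+1, (13|23)=+1; (−1)^{3·4·11}·(+1)^4·(+1)^3 = +1.
v=37: a=37^1·(≡28), b=37^1·(≡21) mod 37; (28|37)=+1, (21|37)=+1; (−1)^{1·1·18}·(+1)^1·(+1)^1 = +1.
v=∞: 1245013 > 0 and 1817255 > 0  ⇒  (a,b)_∞ = +1.
v=19: a=19^1·(≡15), b=19^1·(≡14) mod 19; (15|19)=-1, (14|19)=-1; (−1)^{1·1·9}·(-1)^1·(-1)^1 = -1.
v=2: v_2(a)=-10, v_2(b)=-16; units ≡ 5, 7 (mod 8); ε·ε+αω+βω = 0·1+-10·0+-16·1 ≡ 0  ⇒  (a,b)_2 = +1.
v=17: a=17^2·(≡2), b=17^2·(≡14) mod 17; (2|17)=+1, (14|17)=-1; (−1)^{2·2·8}·(+1)^2·(-1)^2 = +1.
v=13: a=13^4·(≡4), b=13^6·(≡2) mod 13; (4|13)=+1, (2|13)=-1; (−1)^{4·6·6}·(+1)^6·(-1)^4 = +1.
v=5: a=5^0·(≡3), b=5^1·(≡1) mod 5; (3|5)=-1, (1|5)=+1; (−1)^{0·1·2}·(-1)^1·(+1)^0 = -1.
v=31: a=31^0·(≡30), b=31^-2·(≡9) mod 31; (30|31)=-1, (9|31)=+1; (−1)^{0·-2·15}·(-1)^-2·(+1)^0 = +1.
v=11: a=11^1·(≡3), b=11^1·(≡7) mod 11; (3|11)=+1, (7|11)=-1; (−1)^{1·1·5}·(+1)^1·(-1)^1 = +1.
v=7: a=7^3·(≡3), b=7^4·(≡5) mod 7; (3|7)=-1, (5|7)=-1; (−1)^{3·4·3}·(-1)^4·(-1)^3 = -1.
v=41: a=41^0·(≡28), b=41^2·(≡7) mod 41; (28|41)=-1, (7|41)=-1; (−1)^{0·2·20}·(-1)^2·(-1)^0 = +1.
Ram(1245013, 1817255) = {5, 7, 19, 47}; no ℚ_5-point on the conic.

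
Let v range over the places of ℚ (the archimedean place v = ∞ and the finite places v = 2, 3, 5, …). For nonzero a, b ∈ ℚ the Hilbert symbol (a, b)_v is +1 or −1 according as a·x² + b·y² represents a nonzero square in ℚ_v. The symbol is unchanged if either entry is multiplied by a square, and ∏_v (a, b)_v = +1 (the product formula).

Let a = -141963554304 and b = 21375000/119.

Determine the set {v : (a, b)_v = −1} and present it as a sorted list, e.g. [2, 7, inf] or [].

Mod squares: a ≡ -61616126, b ≡ 4522. Check v ∈ {∞, 2, 3, 5, 7, 11, 13, 17, 19, 23, 29}.
v=7: a=7^0·(≡2), b=7^-1·(≡1) mod 7; (2|7)=+1, (1|7)=+1; (−1)^{0·-1·3}·(+1)^-1·(+1)^0 = +1.
v=19: a=19^1·(≡1), b=19^1·(≡2) mod 19; (1|19)=+1, (2|19)=-1; (−1)^{1·1·9}·(+1)^1·(-1)^1 = +1.
v=17: a=17^1·(≡12), b=17^-1·(≡12) mod 17; (12|17)=-1, (12|17)=-1; (−1)^{1·-1·8}·(-1)^-1·(-1)^1 = +1.
v=23: a=23^1·(≡13), b=23^0·(≡22) mod 23; (13|23)=+1, (22|23)=-1; (−1)^{1·0·11}·(+1)^0·(-1)^1 = -1.
v=3: a=3^2·(≡1), b=3^2·(≡1) mod 3; (1|3)=+1, (1|3)=+1; (−1)^{2·2·1}·(+1)^2·(+1)^2 = +1.
v=5: a=5^0·(≡1), b=5^6·(≡2) mod 5; (1|5)=+1, (2|5)=-1; (−1)^{0·6·2}·(+1)^6·(-1)^0 = +1.
v=11: a=11^1·(≡1), b=11^0·(≡1) mod 11; (1|11)=+1, (1|11)=+1; (−1)^{1·0·5}·(+1)^0·(+1)^1 = +1.
v=29: a=29^1·(≡28), b=29^0·(≡19) mod 29; (28|29)=+1, (19|29)=-1; (−1)^{1·0·14}·(+1)^0·(-1)^1 = -1.
v=∞: -61616126 < 0 and 4522 > 0  ⇒  (a,b)_∞ = +1.
v=2: v_2(a)=9, v_2(b)=3; units ≡ 1, 5 (mod 8); ε·ε+αω+βω = 0·0+9·1+3·0 ≡ 1  ⇒  (a,b)_2 = -1.
v=13: a=13^1·(≡8), b=13^0·(≡5) mod 13; (8|13)=-1, (5|13)=-1; (−1)^{1·0·6}·(-1)^0·(-1)^1 = -1.
(-61616126, 4522 / ℚ) ramifies at {2, 13, 23, 29}: a division algebra.

[2, 13, 23, 29]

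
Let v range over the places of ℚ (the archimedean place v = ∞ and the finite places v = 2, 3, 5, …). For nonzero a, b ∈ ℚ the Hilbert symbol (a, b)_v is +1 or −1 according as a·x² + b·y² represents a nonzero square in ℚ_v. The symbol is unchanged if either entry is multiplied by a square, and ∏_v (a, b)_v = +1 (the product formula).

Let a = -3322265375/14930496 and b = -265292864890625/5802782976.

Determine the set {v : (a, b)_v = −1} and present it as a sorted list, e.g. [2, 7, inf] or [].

[5, inf]

(a, b) ≡ (-935, -17) mod (ℚ^×)²; places V = {2, 3, 5, 7, 11, 13, 17, 23, 29, ∞}.
(a,b)_∞: sgn(-935)=−, sgn(-17)=−, so -1.
(a,b)_17: α=1, u≡15; β=3, v≡13 (mod 17); (15|17)=+1, (13|17)=+1; sign (−1)^0·+1^3·+1^1 = +1.
(a,b)_11: α=1, u≡9; β=2, v≡1 (mod 11); (9|11)=+1, (1|11)=+1; sign (−1)^0·+1^2·+1^1 = +1.
(a,b)_13: α=2, u≡12; β=4, v≡3 (mod 13); (12|13)=+1, (3|13)=+1; sign (−1)^0·+1^4·+1^2 = +1.
(a,b)_29: α=2, u≡22; β=0, v≡15 (mod 29); (22|29)=+1, (15|29)=-1; sign (−1)^0·+1^0·-1^2 = +1.
(a,b)_7: α=-2, u≡5; β=0, v≡4 (mod 7); (5|7)=-1, (4|7)=+1; sign (−1)^0·-1^0·+1^-2 = +1.
(a,b)_23: α=-2, u≡18; β=-4, v≡9 (mod 23); (18|23)=+1, (9|23)=+1; sign (−1)^0·+1^-4·+1^-2 = +1.
(a,b)_3: α=-2, u≡1; β=-4, v≡1 (mod 3); (1|3)=+1, (1|3)=+1; sign (−1)^0·+1^-4·+1^-2 = +1.
(a,b)_5: α=3, u≡2; β=6, v≡2 (mod 5); (2|5)=-1, (2|5)=-1; sign (−1)^0·-1^6·-1^3 = -1.
(a,b)_2: α=-6, β=-8; u≡1, v≡7 (mod 8); ε(u)ε(v)=0·1, αω(v)=-6·0, βω(u)=-8·0; sum ≡ 0  ⇒  +1.
(-935, -17 / ℚ) ramifies at {5, ∞}: a division algebra.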